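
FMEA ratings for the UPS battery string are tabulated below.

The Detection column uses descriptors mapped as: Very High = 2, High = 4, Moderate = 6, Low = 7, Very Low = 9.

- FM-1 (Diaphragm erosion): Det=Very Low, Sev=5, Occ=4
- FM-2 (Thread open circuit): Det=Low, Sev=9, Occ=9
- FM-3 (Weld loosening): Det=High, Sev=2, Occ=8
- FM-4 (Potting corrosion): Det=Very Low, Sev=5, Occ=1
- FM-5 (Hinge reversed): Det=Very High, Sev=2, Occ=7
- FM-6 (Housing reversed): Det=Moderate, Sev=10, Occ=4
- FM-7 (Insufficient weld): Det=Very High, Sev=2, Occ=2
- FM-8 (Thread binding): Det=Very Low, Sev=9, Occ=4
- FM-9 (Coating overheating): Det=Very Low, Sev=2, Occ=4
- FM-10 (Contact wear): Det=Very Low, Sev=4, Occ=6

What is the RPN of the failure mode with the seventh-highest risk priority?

RPN = Severity × Occurrence × Detection:
  FM-1: 5 × 4 × 9 = 180
  FM-2: 9 × 9 × 7 = 567
  FM-3: 2 × 8 × 4 = 64
  FM-4: 5 × 1 × 9 = 45
  FM-5: 2 × 7 × 2 = 28
  FM-6: 10 × 4 × 6 = 240
  FM-7: 2 × 2 × 2 = 8
  FM-8: 9 × 4 × 9 = 324
  FM-9: 2 × 4 × 9 = 72
  FM-10: 4 × 6 × 9 = 216
Sorted descending: 567, 324, 240, 216, 180, 72, 64, 45, 28, 8.
The seventh-highest RPN is 64 (FM-3).

64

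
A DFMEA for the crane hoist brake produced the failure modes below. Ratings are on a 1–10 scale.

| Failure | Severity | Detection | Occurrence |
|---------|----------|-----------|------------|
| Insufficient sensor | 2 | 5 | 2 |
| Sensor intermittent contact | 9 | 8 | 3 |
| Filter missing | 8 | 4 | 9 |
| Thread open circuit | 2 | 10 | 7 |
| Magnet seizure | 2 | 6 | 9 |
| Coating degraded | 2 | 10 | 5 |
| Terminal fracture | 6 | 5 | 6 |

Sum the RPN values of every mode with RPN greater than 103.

RPN = Severity × Occurrence × Detection:
  Insufficient sensor: 2 × 2 × 5 = 20
  Sensor intermittent contact: 9 × 3 × 8 = 216
  Filter missing: 8 × 9 × 4 = 288
  Thread open circuit: 2 × 7 × 10 = 140
  Magnet seizure: 2 × 9 × 6 = 108
  Coating degraded: 2 × 5 × 10 = 100
  Terminal fracture: 6 × 6 × 5 = 180
RPN > 103: Sensor intermittent contact (216), Filter missing (288), Thread open circuit (140), Magnet seizure (108), Terminal fracture (180).
Sum: 216 + 288 + 140 + 108 + 180 = 932.

932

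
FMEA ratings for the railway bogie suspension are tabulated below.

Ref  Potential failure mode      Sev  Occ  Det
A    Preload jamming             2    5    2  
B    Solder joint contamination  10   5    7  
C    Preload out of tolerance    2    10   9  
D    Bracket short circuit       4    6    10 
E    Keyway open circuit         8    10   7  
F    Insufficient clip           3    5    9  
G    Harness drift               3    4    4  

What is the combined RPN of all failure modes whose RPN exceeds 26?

RPN = Severity × Occurrence × Detection:
  A: 2 × 5 × 2 = 20
  B: 10 × 5 × 7 = 350
  C: 2 × 10 × 9 = 180
  D: 4 × 6 × 10 = 240
  E: 8 × 10 × 7 = 560
  F: 3 × 5 × 9 = 135
  G: 3 × 4 × 4 = 48
RPN > 26: B (350), C (180), D (240), E (560), F (135), G (48).
Sum: 350 + 180 + 240 + 560 + 135 + 48 = 1513.

1513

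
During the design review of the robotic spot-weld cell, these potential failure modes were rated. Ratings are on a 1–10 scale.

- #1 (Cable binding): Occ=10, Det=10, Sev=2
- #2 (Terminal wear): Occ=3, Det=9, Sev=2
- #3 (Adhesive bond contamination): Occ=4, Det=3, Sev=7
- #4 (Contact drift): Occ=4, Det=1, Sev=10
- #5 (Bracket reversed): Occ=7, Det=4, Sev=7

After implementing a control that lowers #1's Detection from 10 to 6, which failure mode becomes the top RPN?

RPN = Severity × Occurrence × Detection:
  #1: 2 × 10 × 10 = 200
  #2: 2 × 3 × 9 = 54
  #3: 7 × 4 × 3 = 84
  #4: 10 × 4 × 1 = 40
  #5: 7 × 7 × 4 = 196
After action: #1 → 2 × 10 × 6 = 120.
Revised RPNs: #5=196, #1=120, #3=84, #2=54, #4=40.
Highest is now #5 (196).

#5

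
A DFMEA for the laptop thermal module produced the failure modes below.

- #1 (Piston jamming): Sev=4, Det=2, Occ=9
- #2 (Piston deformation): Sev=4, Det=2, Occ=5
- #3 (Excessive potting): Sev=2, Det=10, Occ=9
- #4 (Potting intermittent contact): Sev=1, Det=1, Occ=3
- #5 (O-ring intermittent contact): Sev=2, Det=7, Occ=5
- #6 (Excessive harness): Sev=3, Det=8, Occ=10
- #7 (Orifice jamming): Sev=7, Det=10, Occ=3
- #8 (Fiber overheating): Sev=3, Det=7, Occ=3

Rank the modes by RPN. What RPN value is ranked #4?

RPN = Severity × Occurrence × Detection:
  #1: 4 × 9 × 2 = 72
  #2: 4 × 5 × 2 = 40
  #3: 2 × 9 × 10 = 180
  #4: 1 × 3 × 1 = 3
  #5: 2 × 5 × 7 = 70
  #6: 3 × 10 × 8 = 240
  #7: 7 × 3 × 10 = 210
  #8: 3 × 3 × 7 = 63
Sorted descending: 240, 210, 180, 72, 70, 63, 40, 3.
The fourth-highest RPN is 72 (#1).

72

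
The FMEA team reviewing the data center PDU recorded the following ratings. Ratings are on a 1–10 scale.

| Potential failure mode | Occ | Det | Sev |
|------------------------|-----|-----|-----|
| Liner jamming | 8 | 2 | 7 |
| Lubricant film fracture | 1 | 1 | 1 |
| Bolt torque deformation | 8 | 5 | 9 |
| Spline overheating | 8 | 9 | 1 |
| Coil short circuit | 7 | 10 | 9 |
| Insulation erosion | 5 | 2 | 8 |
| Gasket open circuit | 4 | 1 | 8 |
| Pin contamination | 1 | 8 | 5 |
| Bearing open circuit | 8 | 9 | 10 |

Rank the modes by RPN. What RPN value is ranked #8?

32

RPN = Severity × Occurrence × Detection:
  Liner jamming: 7 × 8 × 2 = 112
  Lubricant film fracture: 1 × 1 × 1 = 1
  Bolt torque deformation: 9 × 8 × 5 = 360
  Spline overheating: 1 × 8 × 9 = 72
  Coil short circuit: 9 × 7 × 10 = 630
  Insulation erosion: 8 × 5 × 2 = 80
  Gasket open circuit: 8 × 4 × 1 = 32
  Pin contamination: 5 × 1 × 8 = 40
  Bearing open circuit: 10 × 8 × 9 = 720
Sorted descending: 720, 630, 360, 112, 80, 72, 40, 32, 1.
The eighth-highest RPN is 32 (Gasket open circuit).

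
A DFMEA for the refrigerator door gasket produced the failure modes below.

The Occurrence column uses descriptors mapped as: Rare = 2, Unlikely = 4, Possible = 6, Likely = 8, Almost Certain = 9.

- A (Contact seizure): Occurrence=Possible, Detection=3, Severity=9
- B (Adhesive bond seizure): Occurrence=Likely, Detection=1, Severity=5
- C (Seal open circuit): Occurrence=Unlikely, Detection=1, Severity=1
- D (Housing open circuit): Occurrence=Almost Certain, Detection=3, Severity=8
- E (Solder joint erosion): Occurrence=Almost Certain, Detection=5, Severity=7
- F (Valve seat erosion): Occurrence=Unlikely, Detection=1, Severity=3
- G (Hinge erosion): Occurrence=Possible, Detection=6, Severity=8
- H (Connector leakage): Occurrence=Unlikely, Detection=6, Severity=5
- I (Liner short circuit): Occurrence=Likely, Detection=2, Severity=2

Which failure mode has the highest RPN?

E

RPN = Severity × Occurrence × Detection:
  A: 9 × 6 × 3 = 162
  B: 5 × 8 × 1 = 40
  C: 1 × 4 × 1 = 4
  D: 8 × 9 × 3 = 216
  E: 7 × 9 × 5 = 315
  F: 3 × 4 × 1 = 12
  G: 8 × 6 × 6 = 288
  H: 5 × 4 × 6 = 120
  I: 2 × 8 × 2 = 32
Highest RPN is 315 → E.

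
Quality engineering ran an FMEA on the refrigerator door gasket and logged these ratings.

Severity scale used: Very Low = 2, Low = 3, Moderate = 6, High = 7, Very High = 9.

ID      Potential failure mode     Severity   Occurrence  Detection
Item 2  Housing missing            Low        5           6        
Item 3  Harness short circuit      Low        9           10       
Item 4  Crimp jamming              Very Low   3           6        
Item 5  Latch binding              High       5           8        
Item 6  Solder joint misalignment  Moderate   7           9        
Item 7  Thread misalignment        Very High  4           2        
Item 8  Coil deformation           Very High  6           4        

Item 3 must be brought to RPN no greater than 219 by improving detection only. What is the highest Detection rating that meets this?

Item 3: S=3, O=9, D=10 → current RPN = 270.
Fixed product = 27. Need 27 × D ≤ 219, so D ≤ 219/27 = 8.11.
Maximum integer Detection rating = 8 (gives RPN 216; D=9 would give 243 > 219).

8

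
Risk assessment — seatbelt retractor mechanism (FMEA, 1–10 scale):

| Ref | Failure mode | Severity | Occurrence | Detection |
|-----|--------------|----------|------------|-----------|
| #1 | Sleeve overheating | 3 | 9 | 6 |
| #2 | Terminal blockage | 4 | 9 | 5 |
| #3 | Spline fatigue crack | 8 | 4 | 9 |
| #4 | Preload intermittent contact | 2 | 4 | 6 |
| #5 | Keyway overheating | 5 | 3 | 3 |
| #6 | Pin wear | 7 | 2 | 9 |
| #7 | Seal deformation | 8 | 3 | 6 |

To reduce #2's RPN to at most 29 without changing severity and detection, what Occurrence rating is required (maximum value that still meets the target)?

1

#2: S=4, O=9, D=5 → current RPN = 180.
Fixed product = 20. Need 20 × O ≤ 29, so O ≤ 29/20 = 1.45.
Maximum integer Occurrence rating = 1 (gives RPN 20; O=2 would give 40 > 29).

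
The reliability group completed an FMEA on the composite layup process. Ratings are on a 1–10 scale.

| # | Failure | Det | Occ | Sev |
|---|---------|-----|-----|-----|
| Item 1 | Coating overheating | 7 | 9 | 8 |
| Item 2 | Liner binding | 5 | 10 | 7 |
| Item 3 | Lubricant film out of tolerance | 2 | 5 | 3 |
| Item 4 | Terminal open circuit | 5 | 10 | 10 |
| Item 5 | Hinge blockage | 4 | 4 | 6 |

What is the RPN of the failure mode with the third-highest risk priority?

RPN = Severity × Occurrence × Detection:
  Item 1: 8 × 9 × 7 = 504
  Item 2: 7 × 10 × 5 = 350
  Item 3: 3 × 5 × 2 = 30
  Item 4: 10 × 10 × 5 = 500
  Item 5: 6 × 4 × 4 = 96
Sorted descending: 504, 500, 350, 96, 30.
The third-highest RPN is 350 (Item 2).

350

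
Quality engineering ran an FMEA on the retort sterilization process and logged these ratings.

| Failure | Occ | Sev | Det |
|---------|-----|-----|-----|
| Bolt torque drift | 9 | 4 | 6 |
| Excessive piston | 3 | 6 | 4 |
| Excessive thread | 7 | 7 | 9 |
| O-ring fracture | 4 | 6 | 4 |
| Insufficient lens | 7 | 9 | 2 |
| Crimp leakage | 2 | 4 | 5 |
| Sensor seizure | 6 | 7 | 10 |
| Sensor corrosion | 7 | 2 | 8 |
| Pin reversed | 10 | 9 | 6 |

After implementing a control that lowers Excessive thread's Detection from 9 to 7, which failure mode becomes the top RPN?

RPN = Severity × Occurrence × Detection:
  Bolt torque drift: 4 × 9 × 6 = 216
  Excessive piston: 6 × 3 × 4 = 72
  Excessive thread: 7 × 7 × 9 = 441
  O-ring fracture: 6 × 4 × 4 = 96
  Insufficient lens: 9 × 7 × 2 = 126
  Crimp leakage: 4 × 2 × 5 = 40
  Sensor seizure: 7 × 6 × 10 = 420
  Sensor corrosion: 2 × 7 × 8 = 112
  Pin reversed: 9 × 10 × 6 = 540
After action: Excessive thread → 7 × 7 × 7 = 343.
Revised RPNs: Pin reversed=540, Sensor seizure=420, Excessive thread=343, Bolt torque drift=216, Insufficient lens=126, Sensor corrosion=112, O-ring fracture=96, Excessive piston=72, Crimp leakage=40.
Highest is now Pin reversed (540).

Pin reversed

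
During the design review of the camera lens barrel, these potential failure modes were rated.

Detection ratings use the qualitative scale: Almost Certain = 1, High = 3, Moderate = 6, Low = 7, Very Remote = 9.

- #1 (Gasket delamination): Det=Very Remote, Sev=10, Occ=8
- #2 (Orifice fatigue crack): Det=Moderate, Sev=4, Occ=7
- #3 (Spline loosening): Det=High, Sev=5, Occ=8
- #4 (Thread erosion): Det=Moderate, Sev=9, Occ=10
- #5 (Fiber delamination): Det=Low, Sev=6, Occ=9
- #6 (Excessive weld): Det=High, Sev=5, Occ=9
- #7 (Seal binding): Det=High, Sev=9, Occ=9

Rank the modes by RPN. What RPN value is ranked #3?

RPN = Severity × Occurrence × Detection:
  #1: 10 × 8 × 9 = 720
  #2: 4 × 7 × 6 = 168
  #3: 5 × 8 × 3 = 120
  #4: 9 × 10 × 6 = 540
  #5: 6 × 9 × 7 = 378
  #6: 5 × 9 × 3 = 135
  #7: 9 × 9 × 3 = 243
Sorted descending: 720, 540, 378, 243, 168, 135, 120.
The third-highest RPN is 378 (#5).

378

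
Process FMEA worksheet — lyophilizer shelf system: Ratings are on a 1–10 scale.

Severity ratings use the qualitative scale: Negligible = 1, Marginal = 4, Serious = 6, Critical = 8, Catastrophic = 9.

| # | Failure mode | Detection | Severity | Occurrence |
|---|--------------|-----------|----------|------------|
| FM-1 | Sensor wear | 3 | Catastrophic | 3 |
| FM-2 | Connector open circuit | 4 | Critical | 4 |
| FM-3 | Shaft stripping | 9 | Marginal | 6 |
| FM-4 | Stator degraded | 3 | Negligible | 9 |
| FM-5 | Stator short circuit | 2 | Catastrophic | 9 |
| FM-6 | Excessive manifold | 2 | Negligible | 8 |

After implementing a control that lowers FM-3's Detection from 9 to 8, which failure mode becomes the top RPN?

FM-3

RPN = Severity × Occurrence × Detection:
  FM-1: 9 × 3 × 3 = 81
  FM-2: 8 × 4 × 4 = 128
  FM-3: 4 × 6 × 9 = 216
  FM-4: 1 × 9 × 3 = 27
  FM-5: 9 × 9 × 2 = 162
  FM-6: 1 × 8 × 2 = 16
After action: FM-3 → 4 × 6 × 8 = 192.
Revised RPNs: FM-3=192, FM-5=162, FM-2=128, FM-1=81, FM-4=27, FM-6=16.
Highest is now FM-3 (192).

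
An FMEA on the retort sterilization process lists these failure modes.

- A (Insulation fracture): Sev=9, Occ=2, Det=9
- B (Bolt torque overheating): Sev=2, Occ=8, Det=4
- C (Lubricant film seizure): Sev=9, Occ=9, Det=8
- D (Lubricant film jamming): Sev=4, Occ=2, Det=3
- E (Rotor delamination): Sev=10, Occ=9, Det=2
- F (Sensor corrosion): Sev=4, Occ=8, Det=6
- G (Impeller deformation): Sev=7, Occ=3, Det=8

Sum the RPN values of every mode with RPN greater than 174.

RPN = Severity × Occurrence × Detection:
  A: 9 × 2 × 9 = 162
  B: 2 × 8 × 4 = 64
  C: 9 × 9 × 8 = 648
  D: 4 × 2 × 3 = 24
  E: 10 × 9 × 2 = 180
  F: 4 × 8 × 6 = 192
  G: 7 × 3 × 8 = 168
RPN > 174: C (648), E (180), F (192).
Sum: 648 + 180 + 192 = 1020.

1020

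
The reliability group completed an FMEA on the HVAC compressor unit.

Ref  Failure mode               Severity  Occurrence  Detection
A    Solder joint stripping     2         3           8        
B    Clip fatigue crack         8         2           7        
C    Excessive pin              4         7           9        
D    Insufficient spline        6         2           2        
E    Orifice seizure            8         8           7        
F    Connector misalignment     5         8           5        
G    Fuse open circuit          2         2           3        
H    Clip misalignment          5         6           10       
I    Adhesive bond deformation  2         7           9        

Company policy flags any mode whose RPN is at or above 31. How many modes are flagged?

7

RPN = Severity × Occurrence × Detection:
  A: 2 × 3 × 8 = 48
  B: 8 × 2 × 7 = 112
  C: 4 × 7 × 9 = 252
  D: 6 × 2 × 2 = 24
  E: 8 × 8 × 7 = 448
  F: 5 × 8 × 5 = 200
  G: 2 × 2 × 3 = 12
  H: 5 × 6 × 10 = 300
  I: 2 × 7 × 9 = 126
Modes with RPN ≥ 31: A (48), B (112), C (252), E (448), F (200), H (300), I (126) → 7.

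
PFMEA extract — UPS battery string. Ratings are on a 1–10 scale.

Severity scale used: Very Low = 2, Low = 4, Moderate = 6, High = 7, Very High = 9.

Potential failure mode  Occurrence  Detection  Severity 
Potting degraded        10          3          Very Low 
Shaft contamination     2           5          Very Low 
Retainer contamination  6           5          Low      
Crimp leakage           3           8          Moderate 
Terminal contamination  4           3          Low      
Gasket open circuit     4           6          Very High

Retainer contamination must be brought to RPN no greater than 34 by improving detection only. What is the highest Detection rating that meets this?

Retainer contamination: S=4, O=6, D=5 → current RPN = 120.
Fixed product = 24. Need 24 × D ≤ 34, so D ≤ 34/24 = 1.42.
Maximum integer Detection rating = 1 (gives RPN 24; D=2 would give 48 > 34).

1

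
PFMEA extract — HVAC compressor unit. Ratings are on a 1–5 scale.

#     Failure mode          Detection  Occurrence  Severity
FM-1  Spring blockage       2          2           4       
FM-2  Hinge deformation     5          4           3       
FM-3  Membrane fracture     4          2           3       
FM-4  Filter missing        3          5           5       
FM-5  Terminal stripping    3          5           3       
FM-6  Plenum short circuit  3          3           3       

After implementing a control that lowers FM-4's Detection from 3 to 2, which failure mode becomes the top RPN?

RPN = Severity × Occurrence × Detection:
  FM-1: 4 × 2 × 2 = 16
  FM-2: 3 × 4 × 5 = 60
  FM-3: 3 × 2 × 4 = 24
  FM-4: 5 × 5 × 3 = 75
  FM-5: 3 × 5 × 3 = 45
  FM-6: 3 × 3 × 3 = 27
After action: FM-4 → 5 × 5 × 2 = 50.
Revised RPNs: FM-2=60, FM-4=50, FM-5=45, FM-6=27, FM-3=24, FM-1=16.
Highest is now FM-2 (60).

FM-2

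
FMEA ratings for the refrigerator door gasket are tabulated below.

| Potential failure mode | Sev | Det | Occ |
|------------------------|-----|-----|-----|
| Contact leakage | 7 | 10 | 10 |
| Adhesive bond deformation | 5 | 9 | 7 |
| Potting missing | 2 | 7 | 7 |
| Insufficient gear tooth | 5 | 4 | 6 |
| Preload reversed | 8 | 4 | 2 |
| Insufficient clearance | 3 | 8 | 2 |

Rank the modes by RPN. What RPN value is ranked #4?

RPN = Severity × Occurrence × Detection:
  Contact leakage: 7 × 10 × 10 = 700
  Adhesive bond deformation: 5 × 7 × 9 = 315
  Potting missing: 2 × 7 × 7 = 98
  Insufficient gear tooth: 5 × 6 × 4 = 120
  Preload reversed: 8 × 2 × 4 = 64
  Insufficient clearance: 3 × 2 × 8 = 48
Sorted descending: 700, 315, 120, 98, 64, 48.
The fourth-highest RPN is 98 (Potting missing).

98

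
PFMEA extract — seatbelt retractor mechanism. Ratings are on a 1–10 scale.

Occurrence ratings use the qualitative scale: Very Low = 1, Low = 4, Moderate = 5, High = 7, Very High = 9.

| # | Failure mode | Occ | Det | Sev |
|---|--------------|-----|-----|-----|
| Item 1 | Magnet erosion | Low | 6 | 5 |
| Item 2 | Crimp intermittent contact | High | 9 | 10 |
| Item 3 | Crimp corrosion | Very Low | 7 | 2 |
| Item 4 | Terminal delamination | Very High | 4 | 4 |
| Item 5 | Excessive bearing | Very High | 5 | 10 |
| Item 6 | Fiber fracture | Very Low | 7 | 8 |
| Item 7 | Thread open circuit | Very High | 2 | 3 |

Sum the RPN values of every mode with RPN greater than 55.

RPN = Severity × Occurrence × Detection:
  Item 1: 5 × 4 × 6 = 120
  Item 2: 10 × 7 × 9 = 630
  Item 3: 2 × 1 × 7 = 14
  Item 4: 4 × 9 × 4 = 144
  Item 5: 10 × 9 × 5 = 450
  Item 6: 8 × 1 × 7 = 56
  Item 7: 3 × 9 × 2 = 54
RPN > 55: Item 1 (120), Item 2 (630), Item 4 (144), Item 5 (450), Item 6 (56).
Sum: 120 + 630 + 144 + 450 + 56 = 1400.

1400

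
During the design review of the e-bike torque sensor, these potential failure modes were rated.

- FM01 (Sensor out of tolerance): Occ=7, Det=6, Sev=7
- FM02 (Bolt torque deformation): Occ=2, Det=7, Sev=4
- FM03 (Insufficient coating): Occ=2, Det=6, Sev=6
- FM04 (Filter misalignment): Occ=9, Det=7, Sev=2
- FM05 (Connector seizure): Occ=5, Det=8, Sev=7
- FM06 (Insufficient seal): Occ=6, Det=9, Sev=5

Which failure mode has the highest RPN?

RPN = Severity × Occurrence × Detection:
  FM01: 7 × 7 × 6 = 294
  FM02: 4 × 2 × 7 = 56
  FM03: 6 × 2 × 6 = 72
  FM04: 2 × 9 × 7 = 126
  FM05: 7 × 5 × 8 = 280
  FM06: 5 × 6 × 9 = 270
Highest RPN is 294 → FM01.

FM01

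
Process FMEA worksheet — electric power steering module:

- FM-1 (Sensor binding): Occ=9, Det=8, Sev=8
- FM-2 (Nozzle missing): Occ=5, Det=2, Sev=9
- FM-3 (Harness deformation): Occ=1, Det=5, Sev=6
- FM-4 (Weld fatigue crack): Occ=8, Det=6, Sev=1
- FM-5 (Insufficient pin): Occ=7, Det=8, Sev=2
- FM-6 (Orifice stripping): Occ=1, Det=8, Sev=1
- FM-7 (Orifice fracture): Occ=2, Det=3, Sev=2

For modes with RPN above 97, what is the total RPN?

688

RPN = Severity × Occurrence × Detection:
  FM-1: 8 × 9 × 8 = 576
  FM-2: 9 × 5 × 2 = 90
  FM-3: 6 × 1 × 5 = 30
  FM-4: 1 × 8 × 6 = 48
  FM-5: 2 × 7 × 8 = 112
  FM-6: 1 × 1 × 8 = 8
  FM-7: 2 × 2 × 3 = 12
RPN > 97: FM-1 (576), FM-5 (112).
Sum: 576 + 112 = 688.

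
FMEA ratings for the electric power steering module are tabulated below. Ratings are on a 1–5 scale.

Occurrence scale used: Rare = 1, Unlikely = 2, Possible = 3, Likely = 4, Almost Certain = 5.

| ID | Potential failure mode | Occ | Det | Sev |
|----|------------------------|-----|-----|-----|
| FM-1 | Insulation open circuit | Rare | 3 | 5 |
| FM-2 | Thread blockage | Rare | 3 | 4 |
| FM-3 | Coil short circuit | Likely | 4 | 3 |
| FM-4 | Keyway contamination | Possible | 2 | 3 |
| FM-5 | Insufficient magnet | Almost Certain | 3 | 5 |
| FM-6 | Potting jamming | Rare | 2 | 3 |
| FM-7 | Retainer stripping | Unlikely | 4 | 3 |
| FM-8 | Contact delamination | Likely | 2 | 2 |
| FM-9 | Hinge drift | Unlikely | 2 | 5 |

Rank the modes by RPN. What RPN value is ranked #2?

48

RPN = Severity × Occurrence × Detection:
  FM-1: 5 × 1 × 3 = 15
  FM-2: 4 × 1 × 3 = 12
  FM-3: 3 × 4 × 4 = 48
  FM-4: 3 × 3 × 2 = 18
  FM-5: 5 × 5 × 3 = 75
  FM-6: 3 × 1 × 2 = 6
  FM-7: 3 × 2 × 4 = 24
  FM-8: 2 × 4 × 2 = 16
  FM-9: 5 × 2 × 2 = 20
Sorted descending: 75, 48, 24, 20, 18, 16, 15, 12, 6.
The second-highest RPN is 48 (FM-3).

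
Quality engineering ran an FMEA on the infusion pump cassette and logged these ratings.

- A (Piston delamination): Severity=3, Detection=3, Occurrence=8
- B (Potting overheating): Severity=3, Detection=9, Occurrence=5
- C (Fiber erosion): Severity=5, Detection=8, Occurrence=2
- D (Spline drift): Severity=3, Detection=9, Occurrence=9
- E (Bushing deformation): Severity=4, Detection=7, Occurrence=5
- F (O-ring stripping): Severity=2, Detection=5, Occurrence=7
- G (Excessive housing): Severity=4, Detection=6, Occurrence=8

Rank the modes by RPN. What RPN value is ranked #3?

140

RPN = Severity × Occurrence × Detection:
  A: 3 × 8 × 3 = 72
  B: 3 × 5 × 9 = 135
  C: 5 × 2 × 8 = 80
  D: 3 × 9 × 9 = 243
  E: 4 × 5 × 7 = 140
  F: 2 × 7 × 5 = 70
  G: 4 × 8 × 6 = 192
Sorted descending: 243, 192, 140, 135, 80, 72, 70.
The third-highest RPN is 140 (E).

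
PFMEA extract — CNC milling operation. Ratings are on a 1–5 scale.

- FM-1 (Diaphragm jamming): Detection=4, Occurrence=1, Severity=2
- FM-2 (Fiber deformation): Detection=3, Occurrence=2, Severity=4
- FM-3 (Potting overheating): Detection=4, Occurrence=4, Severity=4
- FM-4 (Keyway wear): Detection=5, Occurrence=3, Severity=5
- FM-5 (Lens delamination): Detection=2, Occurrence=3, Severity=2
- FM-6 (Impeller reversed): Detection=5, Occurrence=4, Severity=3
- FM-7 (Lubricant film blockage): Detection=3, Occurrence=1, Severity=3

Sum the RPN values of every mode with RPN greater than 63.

139

RPN = Severity × Occurrence × Detection:
  FM-1: 2 × 1 × 4 = 8
  FM-2: 4 × 2 × 3 = 24
  FM-3: 4 × 4 × 4 = 64
  FM-4: 5 × 3 × 5 = 75
  FM-5: 2 × 3 × 2 = 12
  FM-6: 3 × 4 × 5 = 60
  FM-7: 3 × 1 × 3 = 9
RPN > 63: FM-3 (64), FM-4 (75).
Sum: 64 + 75 = 139.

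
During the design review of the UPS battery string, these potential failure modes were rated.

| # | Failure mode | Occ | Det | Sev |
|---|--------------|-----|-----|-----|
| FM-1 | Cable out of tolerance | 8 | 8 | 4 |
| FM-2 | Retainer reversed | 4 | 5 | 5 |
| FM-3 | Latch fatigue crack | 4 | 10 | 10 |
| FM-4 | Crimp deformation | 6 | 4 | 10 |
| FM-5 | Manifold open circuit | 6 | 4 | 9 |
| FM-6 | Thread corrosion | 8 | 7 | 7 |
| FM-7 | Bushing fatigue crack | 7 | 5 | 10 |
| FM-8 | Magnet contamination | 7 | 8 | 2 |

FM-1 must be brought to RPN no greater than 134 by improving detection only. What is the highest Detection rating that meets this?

FM-1: S=4, O=8, D=8 → current RPN = 256.
Fixed product = 32. Need 32 × D ≤ 134, so D ≤ 134/32 = 4.19.
Maximum integer Detection rating = 4 (gives RPN 128; D=5 would give 160 > 134).

4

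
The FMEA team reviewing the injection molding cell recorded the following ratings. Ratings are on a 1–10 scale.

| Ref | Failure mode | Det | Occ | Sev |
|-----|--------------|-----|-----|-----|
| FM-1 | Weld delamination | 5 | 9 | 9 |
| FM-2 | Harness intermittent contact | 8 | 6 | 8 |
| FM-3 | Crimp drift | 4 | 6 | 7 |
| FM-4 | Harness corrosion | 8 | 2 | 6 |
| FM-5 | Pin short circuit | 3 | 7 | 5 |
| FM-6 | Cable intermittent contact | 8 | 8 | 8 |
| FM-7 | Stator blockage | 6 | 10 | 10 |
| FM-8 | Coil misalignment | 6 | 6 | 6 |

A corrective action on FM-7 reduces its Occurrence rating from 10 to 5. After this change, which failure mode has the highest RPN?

RPN = Severity × Occurrence × Detection:
  FM-1: 9 × 9 × 5 = 405
  FM-2: 8 × 6 × 8 = 384
  FM-3: 7 × 6 × 4 = 168
  FM-4: 6 × 2 × 8 = 96
  FM-5: 5 × 7 × 3 = 105
  FM-6: 8 × 8 × 8 = 512
  FM-7: 10 × 10 × 6 = 600
  FM-8: 6 × 6 × 6 = 216
After action: FM-7 → 10 × 5 × 6 = 300.
Revised RPNs: FM-6=512, FM-1=405, FM-2=384, FM-7=300, FM-8=216, FM-3=168, FM-5=105, FM-4=96.
Highest is now FM-6 (512).

FM-6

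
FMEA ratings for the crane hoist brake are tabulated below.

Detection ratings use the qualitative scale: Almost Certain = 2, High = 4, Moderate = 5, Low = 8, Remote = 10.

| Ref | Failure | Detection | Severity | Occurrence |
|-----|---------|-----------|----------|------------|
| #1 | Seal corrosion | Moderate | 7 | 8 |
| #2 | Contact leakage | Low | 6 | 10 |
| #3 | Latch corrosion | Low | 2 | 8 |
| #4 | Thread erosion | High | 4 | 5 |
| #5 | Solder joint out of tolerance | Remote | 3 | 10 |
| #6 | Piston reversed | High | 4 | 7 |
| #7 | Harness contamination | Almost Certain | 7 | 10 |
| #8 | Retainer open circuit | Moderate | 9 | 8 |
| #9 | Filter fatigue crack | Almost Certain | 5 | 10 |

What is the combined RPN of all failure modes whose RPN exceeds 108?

RPN = Severity × Occurrence × Detection:
  #1: 7 × 8 × 5 = 280
  #2: 6 × 10 × 8 = 480
  #3: 2 × 8 × 8 = 128
  #4: 4 × 5 × 4 = 80
  #5: 3 × 10 × 10 = 300
  #6: 4 × 7 × 4 = 112
  #7: 7 × 10 × 2 = 140
  #8: 9 × 8 × 5 = 360
  #9: 5 × 10 × 2 = 100
RPN > 108: #1 (280), #2 (480), #3 (128), #5 (300), #6 (112), #7 (140), #8 (360).
Sum: 280 + 480 + 128 + 300 + 112 + 140 + 360 = 1800.

1800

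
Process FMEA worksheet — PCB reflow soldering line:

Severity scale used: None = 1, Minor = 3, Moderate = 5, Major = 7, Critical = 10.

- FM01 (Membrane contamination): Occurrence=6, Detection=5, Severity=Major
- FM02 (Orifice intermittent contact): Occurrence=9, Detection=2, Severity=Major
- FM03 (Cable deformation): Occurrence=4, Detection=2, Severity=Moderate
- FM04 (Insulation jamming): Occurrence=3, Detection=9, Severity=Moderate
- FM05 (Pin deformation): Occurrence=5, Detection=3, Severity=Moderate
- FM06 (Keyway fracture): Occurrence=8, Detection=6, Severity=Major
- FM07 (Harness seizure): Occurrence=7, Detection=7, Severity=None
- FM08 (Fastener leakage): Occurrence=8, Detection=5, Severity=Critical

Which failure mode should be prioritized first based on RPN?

RPN = Severity × Occurrence × Detection:
  FM01: 7 × 6 × 5 = 210
  FM02: 7 × 9 × 2 = 126
  FM03: 5 × 4 × 2 = 40
  FM04: 5 × 3 × 9 = 135
  FM05: 5 × 5 × 3 = 75
  FM06: 7 × 8 × 6 = 336
  FM07: 1 × 7 × 7 = 49
  FM08: 10 × 8 × 5 = 400
Highest RPN is 400 → FM08.

FM08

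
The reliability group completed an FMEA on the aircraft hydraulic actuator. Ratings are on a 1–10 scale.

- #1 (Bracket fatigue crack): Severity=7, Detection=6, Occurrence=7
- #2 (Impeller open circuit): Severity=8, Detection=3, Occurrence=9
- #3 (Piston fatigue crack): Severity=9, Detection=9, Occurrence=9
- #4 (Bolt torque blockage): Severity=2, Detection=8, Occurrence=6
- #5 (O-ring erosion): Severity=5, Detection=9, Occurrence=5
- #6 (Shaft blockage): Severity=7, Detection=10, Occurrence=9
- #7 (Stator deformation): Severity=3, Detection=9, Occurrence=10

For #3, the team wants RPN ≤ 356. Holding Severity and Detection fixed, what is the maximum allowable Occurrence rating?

#3: S=9, O=9, D=9 → current RPN = 729.
Fixed product = 81. Need 81 × O ≤ 356, so O ≤ 356/81 = 4.40.
Maximum integer Occurrence rating = 4 (gives RPN 324; O=5 would give 405 > 356).

4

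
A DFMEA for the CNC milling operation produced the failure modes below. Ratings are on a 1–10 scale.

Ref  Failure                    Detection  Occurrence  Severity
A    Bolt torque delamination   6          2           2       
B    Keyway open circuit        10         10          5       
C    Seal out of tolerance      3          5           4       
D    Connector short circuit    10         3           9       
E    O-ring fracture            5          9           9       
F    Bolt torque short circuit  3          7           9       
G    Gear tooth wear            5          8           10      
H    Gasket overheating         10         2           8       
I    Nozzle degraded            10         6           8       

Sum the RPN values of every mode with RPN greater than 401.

1385

RPN = Severity × Occurrence × Detection:
  A: 2 × 2 × 6 = 24
  B: 5 × 10 × 10 = 500
  C: 4 × 5 × 3 = 60
  D: 9 × 3 × 10 = 270
  E: 9 × 9 × 5 = 405
  F: 9 × 7 × 3 = 189
  G: 10 × 8 × 5 = 400
  H: 8 × 2 × 10 = 160
  I: 8 × 6 × 10 = 480
RPN > 401: B (500), E (405), I (480).
Sum: 500 + 405 + 480 = 1385.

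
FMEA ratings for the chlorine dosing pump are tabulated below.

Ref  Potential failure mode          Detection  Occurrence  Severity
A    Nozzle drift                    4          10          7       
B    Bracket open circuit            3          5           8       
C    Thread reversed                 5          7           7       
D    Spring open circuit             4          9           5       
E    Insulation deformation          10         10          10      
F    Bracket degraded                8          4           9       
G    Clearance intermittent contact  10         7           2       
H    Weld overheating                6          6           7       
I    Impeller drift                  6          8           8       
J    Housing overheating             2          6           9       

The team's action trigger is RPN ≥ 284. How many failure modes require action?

3

RPN = Severity × Occurrence × Detection:
  A: 7 × 10 × 4 = 280
  B: 8 × 5 × 3 = 120
  C: 7 × 7 × 5 = 245
  D: 5 × 9 × 4 = 180
  E: 10 × 10 × 10 = 1000
  F: 9 × 4 × 8 = 288
  G: 2 × 7 × 10 = 140
  H: 7 × 6 × 6 = 252
  I: 8 × 8 × 6 = 384
  J: 9 × 6 × 2 = 108
Modes with RPN ≥ 284: E (1000), F (288), I (384) → 3.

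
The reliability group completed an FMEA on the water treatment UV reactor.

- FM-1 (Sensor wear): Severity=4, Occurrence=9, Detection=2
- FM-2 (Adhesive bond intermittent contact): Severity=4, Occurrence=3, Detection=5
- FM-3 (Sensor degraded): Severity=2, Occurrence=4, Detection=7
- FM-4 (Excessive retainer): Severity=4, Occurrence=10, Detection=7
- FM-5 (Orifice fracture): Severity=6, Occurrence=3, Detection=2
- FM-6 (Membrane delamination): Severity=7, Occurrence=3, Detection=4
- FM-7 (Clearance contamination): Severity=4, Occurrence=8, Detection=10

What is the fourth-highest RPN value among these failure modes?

72

RPN = Severity × Occurrence × Detection:
  FM-1: 4 × 9 × 2 = 72
  FM-2: 4 × 3 × 5 = 60
  FM-3: 2 × 4 × 7 = 56
  FM-4: 4 × 10 × 7 = 280
  FM-5: 6 × 3 × 2 = 36
  FM-6: 7 × 3 × 4 = 84
  FM-7: 4 × 8 × 10 = 320
Sorted descending: 320, 280, 84, 72, 60, 56, 36.
The fourth-highest RPN is 72 (FM-1).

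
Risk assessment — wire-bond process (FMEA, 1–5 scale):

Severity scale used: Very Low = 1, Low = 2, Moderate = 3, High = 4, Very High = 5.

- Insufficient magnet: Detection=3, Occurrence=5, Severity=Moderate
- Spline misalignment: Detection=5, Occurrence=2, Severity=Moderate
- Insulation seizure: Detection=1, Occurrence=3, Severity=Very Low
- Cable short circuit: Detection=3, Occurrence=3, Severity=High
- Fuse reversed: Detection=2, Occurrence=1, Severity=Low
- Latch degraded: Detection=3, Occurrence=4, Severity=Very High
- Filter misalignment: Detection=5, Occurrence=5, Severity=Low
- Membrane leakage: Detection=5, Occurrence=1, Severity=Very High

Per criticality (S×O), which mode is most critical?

Criticality = Severity × Occurrence:
  Insufficient magnet: 3 × 5 = 15
  Spline misalignment: 3 × 2 = 6
  Insulation seizure: 1 × 3 = 3
  Cable short circuit: 4 × 3 = 12
  Fuse reversed: 2 × 1 = 2
  Latch degraded: 5 × 4 = 20
  Filter misalignment: 2 × 5 = 10
  Membrane leakage: 5 × 1 = 5
Highest criticality is 20 → Latch degraded.

Latch degraded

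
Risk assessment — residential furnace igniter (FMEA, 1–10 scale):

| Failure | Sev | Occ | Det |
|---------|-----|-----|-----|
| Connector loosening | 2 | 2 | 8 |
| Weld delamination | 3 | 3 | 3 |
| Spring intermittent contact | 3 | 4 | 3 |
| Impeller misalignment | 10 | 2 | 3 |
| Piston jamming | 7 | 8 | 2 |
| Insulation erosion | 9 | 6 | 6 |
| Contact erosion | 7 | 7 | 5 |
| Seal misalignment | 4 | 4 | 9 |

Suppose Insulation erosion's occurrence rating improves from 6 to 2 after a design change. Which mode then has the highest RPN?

Contact erosion

RPN = Severity × Occurrence × Detection:
  Connector loosening: 2 × 2 × 8 = 32
  Weld delamination: 3 × 3 × 3 = 27
  Spring intermittent contact: 3 × 4 × 3 = 36
  Impeller misalignment: 10 × 2 × 3 = 60
  Piston jamming: 7 × 8 × 2 = 112
  Insulation erosion: 9 × 6 × 6 = 324
  Contact erosion: 7 × 7 × 5 = 245
  Seal misalignment: 4 × 4 × 9 = 144
After action: Insulation erosion → 9 × 2 × 6 = 108.
Revised RPNs: Contact erosion=245, Seal misalignment=144, Piston jamming=112, Insulation erosion=108, Impeller misalignment=60, Spring intermittent contact=36, Connector loosening=32, Weld delamination=27.
Highest is now Contact erosion (245).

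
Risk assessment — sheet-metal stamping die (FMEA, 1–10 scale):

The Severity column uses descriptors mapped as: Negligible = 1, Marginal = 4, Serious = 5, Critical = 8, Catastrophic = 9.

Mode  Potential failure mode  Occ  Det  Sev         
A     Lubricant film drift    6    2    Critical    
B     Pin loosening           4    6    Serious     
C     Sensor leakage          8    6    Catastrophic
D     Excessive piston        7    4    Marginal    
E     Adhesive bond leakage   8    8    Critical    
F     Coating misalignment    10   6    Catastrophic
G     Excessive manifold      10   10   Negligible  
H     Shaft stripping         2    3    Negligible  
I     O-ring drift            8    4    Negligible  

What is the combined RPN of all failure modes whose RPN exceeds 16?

RPN = Severity × Occurrence × Detection:
  A: 8 × 6 × 2 = 96
  B: 5 × 4 × 6 = 120
  C: 9 × 8 × 6 = 432
  D: 4 × 7 × 4 = 112
  E: 8 × 8 × 8 = 512
  F: 9 × 10 × 6 = 540
  G: 1 × 10 × 10 = 100
  H: 1 × 2 × 3 = 6
  I: 1 × 8 × 4 = 32
RPN > 16: A (96), B (120), C (432), D (112), E (512), F (540), G (100), I (32).
Sum: 96 + 120 + 432 + 112 + 512 + 540 + 100 + 32 = 1944.

1944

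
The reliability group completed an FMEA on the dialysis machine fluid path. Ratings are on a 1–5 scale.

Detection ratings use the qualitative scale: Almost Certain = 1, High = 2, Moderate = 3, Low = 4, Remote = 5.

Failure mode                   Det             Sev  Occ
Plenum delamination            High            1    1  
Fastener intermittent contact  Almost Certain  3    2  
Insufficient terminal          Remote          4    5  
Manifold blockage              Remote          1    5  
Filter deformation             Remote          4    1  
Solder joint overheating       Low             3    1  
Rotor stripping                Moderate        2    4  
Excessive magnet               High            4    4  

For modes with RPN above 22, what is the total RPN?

181

RPN = Severity × Occurrence × Detection:
  Plenum delamination: 1 × 1 × 2 = 2
  Fastener intermittent contact: 3 × 2 × 1 = 6
  Insufficient terminal: 4 × 5 × 5 = 100
  Manifold blockage: 1 × 5 × 5 = 25
  Filter deformation: 4 × 1 × 5 = 20
  Solder joint overheating: 3 × 1 × 4 = 12
  Rotor stripping: 2 × 4 × 3 = 24
  Excessive magnet: 4 × 4 × 2 = 32
RPN > 22: Insufficient terminal (100), Manifold blockage (25), Rotor stripping (24), Excessive magnet (32).
Sum: 100 + 25 + 24 + 32 = 181.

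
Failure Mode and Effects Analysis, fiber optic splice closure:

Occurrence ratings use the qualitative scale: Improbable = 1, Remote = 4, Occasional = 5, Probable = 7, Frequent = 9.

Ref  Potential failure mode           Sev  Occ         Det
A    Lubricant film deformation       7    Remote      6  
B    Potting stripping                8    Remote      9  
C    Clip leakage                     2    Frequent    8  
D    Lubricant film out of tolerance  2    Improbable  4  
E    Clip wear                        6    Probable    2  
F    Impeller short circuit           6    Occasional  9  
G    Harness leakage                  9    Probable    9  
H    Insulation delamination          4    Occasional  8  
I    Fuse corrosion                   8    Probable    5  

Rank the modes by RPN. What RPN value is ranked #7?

RPN = Severity × Occurrence × Detection:
  A: 7 × 4 × 6 = 168
  B: 8 × 4 × 9 = 288
  C: 2 × 9 × 8 = 144
  D: 2 × 1 × 4 = 8
  E: 6 × 7 × 2 = 84
  F: 6 × 5 × 9 = 270
  G: 9 × 7 × 9 = 567
  H: 4 × 5 × 8 = 160
  I: 8 × 7 × 5 = 280
Sorted descending: 567, 288, 280, 270, 168, 160, 144, 84, 8.
The seventh-highest RPN is 144 (C).

144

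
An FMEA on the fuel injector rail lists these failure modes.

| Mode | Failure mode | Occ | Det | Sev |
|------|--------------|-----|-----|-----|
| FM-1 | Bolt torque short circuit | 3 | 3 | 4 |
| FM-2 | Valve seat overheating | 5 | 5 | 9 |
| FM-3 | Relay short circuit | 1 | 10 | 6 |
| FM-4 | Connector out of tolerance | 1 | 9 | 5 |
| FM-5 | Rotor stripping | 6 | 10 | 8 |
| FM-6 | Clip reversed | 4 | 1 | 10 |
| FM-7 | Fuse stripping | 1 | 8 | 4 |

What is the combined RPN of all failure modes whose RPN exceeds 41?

810

RPN = Severity × Occurrence × Detection:
  FM-1: 4 × 3 × 3 = 36
  FM-2: 9 × 5 × 5 = 225
  FM-3: 6 × 1 × 10 = 60
  FM-4: 5 × 1 × 9 = 45
  FM-5: 8 × 6 × 10 = 480
  FM-6: 10 × 4 × 1 = 40
  FM-7: 4 × 1 × 8 = 32
RPN > 41: FM-2 (225), FM-3 (60), FM-4 (45), FM-5 (480).
Sum: 225 + 60 + 45 + 480 = 810.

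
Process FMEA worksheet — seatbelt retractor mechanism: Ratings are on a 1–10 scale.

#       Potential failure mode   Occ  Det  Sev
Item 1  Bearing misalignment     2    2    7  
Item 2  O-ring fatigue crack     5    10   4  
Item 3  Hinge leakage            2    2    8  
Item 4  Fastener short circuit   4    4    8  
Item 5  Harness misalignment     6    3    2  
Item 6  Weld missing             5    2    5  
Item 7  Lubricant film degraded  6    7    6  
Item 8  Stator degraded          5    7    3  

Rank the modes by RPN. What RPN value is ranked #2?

200

RPN = Severity × Occurrence × Detection:
  Item 1: 7 × 2 × 2 = 28
  Item 2: 4 × 5 × 10 = 200
  Item 3: 8 × 2 × 2 = 32
  Item 4: 8 × 4 × 4 = 128
  Item 5: 2 × 6 × 3 = 36
  Item 6: 5 × 5 × 2 = 50
  Item 7: 6 × 6 × 7 = 252
  Item 8: 3 × 5 × 7 = 105
Sorted descending: 252, 200, 128, 105, 50, 36, 32, 28.
The second-highest RPN is 200 (Item 2).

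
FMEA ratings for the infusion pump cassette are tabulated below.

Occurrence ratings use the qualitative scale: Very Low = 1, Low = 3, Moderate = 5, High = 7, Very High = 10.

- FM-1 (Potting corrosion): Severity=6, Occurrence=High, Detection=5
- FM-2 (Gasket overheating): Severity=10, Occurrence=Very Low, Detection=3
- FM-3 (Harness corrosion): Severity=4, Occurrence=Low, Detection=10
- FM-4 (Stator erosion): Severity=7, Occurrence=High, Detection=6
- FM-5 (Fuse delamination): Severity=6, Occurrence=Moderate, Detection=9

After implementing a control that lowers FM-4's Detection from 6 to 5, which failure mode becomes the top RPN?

FM-5

RPN = Severity × Occurrence × Detection:
  FM-1: 6 × 7 × 5 = 210
  FM-2: 10 × 1 × 3 = 30
  FM-3: 4 × 3 × 10 = 120
  FM-4: 7 × 7 × 6 = 294
  FM-5: 6 × 5 × 9 = 270
After action: FM-4 → 7 × 7 × 5 = 245.
Revised RPNs: FM-5=270, FM-4=245, FM-1=210, FM-3=120, FM-2=30.
Highest is now FM-5 (270).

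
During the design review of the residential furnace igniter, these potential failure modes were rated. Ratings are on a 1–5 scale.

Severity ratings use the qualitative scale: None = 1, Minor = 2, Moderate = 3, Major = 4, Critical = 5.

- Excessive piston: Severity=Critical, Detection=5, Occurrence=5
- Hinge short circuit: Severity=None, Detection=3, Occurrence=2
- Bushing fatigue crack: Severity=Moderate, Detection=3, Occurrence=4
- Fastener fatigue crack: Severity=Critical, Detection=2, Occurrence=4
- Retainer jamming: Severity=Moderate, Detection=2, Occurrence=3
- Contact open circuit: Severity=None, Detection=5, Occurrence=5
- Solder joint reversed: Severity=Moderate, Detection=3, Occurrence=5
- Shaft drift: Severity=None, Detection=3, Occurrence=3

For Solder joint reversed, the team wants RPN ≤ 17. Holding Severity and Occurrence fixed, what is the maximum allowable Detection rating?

1

Solder joint reversed: S=3, O=5, D=3 → current RPN = 45.
Fixed product = 15. Need 15 × D ≤ 17, so D ≤ 17/15 = 1.13.
Maximum integer Detection rating = 1 (gives RPN 15; D=2 would give 30 > 17).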